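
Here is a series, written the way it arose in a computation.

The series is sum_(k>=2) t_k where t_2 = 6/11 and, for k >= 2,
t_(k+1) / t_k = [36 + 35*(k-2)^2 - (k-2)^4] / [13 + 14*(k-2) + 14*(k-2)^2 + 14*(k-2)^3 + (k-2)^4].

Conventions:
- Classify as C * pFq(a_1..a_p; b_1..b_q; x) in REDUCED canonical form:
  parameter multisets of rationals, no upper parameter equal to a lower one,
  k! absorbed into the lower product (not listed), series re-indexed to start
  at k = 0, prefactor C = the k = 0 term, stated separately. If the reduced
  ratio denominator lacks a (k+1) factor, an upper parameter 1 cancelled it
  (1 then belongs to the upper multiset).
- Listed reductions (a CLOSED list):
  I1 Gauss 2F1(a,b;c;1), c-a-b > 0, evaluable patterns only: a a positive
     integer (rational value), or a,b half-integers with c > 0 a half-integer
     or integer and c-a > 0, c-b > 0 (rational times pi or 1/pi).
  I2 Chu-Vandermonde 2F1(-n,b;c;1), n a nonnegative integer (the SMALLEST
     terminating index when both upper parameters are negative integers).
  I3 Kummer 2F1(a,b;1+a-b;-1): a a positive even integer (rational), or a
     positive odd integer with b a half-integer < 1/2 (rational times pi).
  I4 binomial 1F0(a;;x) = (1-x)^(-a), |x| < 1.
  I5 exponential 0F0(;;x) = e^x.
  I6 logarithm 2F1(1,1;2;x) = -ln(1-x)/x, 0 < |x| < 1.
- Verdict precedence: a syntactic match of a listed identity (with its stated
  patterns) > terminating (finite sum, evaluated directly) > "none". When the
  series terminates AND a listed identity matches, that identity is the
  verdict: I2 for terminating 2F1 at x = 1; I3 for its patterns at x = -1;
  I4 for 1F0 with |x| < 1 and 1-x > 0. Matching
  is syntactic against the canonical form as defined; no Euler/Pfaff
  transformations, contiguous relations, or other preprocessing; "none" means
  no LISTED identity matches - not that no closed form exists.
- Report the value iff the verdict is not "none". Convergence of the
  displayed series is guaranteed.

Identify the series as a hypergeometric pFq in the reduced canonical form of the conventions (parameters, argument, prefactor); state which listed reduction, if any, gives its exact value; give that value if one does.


Classification (C = 6/11): 2F1 with upper {-6, 6}, lower {13}, argument x = -1. Verdict: Kummer's theorem (I3) fires (x = -1; c = 13 equals 1+a-b for upper {-6, 6}: listed pattern). Sum: 6.

Key observation: t_0 = 6/11 here, and the expanded ratio factors over Q; prefactor 6/11, roots give parameters.
Step ratio: r(k) = (-1) * (k-6) (k+6) / [(k+13) (k+1)] ; factor over Q: parameters, x = (-1), and C = 6/11.


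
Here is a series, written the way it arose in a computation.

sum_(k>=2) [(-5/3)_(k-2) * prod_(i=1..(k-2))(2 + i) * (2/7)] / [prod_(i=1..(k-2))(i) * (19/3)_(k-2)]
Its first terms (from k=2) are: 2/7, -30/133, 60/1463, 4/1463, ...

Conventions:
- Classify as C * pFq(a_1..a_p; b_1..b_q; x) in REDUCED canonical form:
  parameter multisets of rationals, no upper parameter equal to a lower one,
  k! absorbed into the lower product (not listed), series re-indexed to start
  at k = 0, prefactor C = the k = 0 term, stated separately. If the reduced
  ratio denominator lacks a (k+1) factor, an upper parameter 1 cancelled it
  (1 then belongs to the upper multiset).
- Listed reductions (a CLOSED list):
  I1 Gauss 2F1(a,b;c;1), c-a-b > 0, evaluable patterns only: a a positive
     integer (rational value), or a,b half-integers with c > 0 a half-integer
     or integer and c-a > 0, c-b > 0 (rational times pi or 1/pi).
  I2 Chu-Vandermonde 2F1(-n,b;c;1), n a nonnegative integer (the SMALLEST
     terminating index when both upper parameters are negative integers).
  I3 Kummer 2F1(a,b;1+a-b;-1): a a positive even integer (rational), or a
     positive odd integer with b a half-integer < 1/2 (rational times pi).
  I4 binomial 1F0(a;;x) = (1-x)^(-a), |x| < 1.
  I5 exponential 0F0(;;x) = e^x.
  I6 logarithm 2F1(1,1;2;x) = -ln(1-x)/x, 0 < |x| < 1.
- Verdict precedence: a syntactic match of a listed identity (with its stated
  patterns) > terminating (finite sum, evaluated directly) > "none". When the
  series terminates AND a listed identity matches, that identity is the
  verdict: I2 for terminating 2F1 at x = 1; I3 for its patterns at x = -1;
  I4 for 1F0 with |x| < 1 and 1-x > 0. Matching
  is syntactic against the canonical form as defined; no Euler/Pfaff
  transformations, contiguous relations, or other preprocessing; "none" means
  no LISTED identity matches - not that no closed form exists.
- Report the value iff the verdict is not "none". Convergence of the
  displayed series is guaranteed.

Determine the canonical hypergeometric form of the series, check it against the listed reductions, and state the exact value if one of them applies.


The tell: t_0 = 2/7 here, and the running product (prefactor 2/7) telescopes to a rising factorial.
Step ratio: r(k) = 1 * (k-5/3) (k+3) / [(k+19/3) (k+1)] ; factor over Q: parameters, x = 1, and C = 2/7.

This is 2/7 * 2F1(-5/3, 3; 19/3; 1) in reduced canonical form. Verdict: the Gauss summation I1 matches (x = 1: the Gamma ratio telescopes since c-a-b = 5 > 0 and a = 3 in Z>0). Value: 416/3969.


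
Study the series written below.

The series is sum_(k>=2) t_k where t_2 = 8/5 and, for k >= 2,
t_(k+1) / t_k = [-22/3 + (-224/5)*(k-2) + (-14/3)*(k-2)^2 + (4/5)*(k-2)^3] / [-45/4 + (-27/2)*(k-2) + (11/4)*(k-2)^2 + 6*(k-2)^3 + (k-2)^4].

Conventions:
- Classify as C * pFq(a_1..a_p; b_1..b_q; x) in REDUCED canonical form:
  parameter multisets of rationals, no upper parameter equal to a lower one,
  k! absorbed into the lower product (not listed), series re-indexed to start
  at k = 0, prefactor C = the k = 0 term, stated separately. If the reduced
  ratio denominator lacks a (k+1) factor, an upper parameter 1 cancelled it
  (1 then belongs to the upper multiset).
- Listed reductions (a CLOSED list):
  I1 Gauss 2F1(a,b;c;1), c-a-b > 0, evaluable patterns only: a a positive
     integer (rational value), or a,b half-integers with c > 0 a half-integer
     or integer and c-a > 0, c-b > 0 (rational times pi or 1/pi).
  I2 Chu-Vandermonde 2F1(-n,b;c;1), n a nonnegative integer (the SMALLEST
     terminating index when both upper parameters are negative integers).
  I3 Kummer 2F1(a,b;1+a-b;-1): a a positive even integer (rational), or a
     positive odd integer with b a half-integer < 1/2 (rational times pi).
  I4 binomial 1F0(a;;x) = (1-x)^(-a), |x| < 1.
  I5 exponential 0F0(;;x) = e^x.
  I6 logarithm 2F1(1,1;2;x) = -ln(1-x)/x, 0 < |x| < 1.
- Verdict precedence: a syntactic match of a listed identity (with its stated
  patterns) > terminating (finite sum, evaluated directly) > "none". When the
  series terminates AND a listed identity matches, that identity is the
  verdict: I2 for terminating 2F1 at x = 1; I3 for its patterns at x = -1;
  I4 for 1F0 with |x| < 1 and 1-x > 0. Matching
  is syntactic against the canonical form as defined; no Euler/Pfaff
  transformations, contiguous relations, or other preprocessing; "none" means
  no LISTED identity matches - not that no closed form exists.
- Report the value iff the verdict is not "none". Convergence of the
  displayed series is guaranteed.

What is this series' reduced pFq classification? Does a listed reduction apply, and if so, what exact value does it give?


Canonical form: C = 8/5 times 2F2 with upper {-11, 1/6}, lower {-3/2, 3/2}, x = 4/5. Verdict: terminating - upper parameter -11 makes this a finite sum (last index 11), evaluated exactly. Hence: 100827862246703498859323048/84960324350685230712890625.

Structural cue: from the first term 8/5: the expanded ratio factors over Q; C = 8/5, roots give parameters.
Step ratio: r(k) = (4/5) * (k-11) (k+1/6) / [(k-3/2) (k+3/2) (k+1)] - rational in k, leading ratio (4/5); with t_0 = 8/5, classification follows.


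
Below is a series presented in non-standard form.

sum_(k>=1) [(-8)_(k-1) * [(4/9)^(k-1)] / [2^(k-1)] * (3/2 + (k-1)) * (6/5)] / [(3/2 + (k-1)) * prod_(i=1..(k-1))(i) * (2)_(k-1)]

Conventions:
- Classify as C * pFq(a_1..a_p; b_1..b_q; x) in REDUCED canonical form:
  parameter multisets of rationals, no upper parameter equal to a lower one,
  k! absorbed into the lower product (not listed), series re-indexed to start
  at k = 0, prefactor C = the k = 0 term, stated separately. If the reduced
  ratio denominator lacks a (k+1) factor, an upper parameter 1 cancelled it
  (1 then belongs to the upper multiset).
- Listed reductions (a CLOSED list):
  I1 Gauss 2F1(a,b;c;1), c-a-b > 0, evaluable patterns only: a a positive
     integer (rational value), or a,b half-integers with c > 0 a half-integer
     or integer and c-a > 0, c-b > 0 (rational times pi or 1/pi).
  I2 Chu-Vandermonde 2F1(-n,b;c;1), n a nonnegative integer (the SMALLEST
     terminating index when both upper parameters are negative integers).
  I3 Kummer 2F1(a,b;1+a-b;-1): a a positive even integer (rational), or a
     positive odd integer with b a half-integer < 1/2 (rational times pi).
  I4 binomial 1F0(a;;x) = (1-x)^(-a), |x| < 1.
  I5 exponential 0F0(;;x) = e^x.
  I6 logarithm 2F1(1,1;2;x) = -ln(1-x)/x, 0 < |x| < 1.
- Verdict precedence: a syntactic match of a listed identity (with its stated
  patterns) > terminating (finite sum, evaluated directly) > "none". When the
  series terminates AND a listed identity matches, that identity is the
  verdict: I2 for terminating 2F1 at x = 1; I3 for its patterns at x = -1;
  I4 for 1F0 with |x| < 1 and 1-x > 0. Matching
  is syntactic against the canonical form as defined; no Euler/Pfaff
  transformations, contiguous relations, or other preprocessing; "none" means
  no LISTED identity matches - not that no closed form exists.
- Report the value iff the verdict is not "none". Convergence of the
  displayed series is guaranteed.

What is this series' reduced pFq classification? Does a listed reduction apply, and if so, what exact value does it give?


The series (x = 2/9) is 1F1: upper {-8}, lower {2}, prefactor 6/5. Verdict: terminating at k = 8: the factor (-8)_k kills every later term; summing the 9 survivors is exact. Hence: 77454485986/203395756725.

The tell: t_0 = 6/5 here, and k + 3/2 divides numerator and denominator alike; prefactor 6/5 after cancelling.
Ratio: r(k) = (2/9) * (k-8) / [(k+2) (k+1)] ; factor over Q: parameters, x = (2/9), and C = 6/5.


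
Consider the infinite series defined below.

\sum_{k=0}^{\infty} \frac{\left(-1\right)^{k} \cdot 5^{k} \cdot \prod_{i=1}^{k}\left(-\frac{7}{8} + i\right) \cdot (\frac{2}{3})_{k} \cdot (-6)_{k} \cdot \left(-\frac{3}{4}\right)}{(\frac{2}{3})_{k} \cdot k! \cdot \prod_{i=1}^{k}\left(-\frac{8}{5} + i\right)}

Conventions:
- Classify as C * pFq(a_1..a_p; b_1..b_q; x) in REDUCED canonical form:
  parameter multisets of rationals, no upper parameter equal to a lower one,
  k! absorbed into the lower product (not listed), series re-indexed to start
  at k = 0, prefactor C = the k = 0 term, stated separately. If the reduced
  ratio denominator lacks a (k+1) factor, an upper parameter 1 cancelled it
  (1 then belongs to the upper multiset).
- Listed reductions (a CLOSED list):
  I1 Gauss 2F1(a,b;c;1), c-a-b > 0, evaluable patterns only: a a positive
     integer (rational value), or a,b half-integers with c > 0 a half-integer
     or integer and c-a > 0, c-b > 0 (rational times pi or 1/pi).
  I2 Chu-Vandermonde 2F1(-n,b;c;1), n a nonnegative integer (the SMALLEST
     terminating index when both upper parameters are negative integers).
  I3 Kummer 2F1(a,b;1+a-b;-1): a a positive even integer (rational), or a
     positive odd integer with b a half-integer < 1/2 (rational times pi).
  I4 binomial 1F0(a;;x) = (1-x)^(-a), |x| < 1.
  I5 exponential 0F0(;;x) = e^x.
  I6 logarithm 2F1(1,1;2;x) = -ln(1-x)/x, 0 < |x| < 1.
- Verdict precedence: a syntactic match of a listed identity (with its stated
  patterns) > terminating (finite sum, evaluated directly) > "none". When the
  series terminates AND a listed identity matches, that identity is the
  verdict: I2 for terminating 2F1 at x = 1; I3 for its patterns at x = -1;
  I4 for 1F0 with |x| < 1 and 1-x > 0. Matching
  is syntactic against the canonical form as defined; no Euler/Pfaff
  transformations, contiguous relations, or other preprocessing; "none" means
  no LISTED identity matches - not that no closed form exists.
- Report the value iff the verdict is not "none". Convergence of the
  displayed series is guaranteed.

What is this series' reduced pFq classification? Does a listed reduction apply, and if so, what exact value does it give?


Prefactor -\frac{3}{4}, argument -5: 2F1 with upper {-6, \frac{1}{8}} over lower {-\frac{3}{5}}. Verdict: terminating - no listed pattern fits, but -6 in the upper list cuts the series at k = 6; direct evaluation. Hence: \frac{5744415787641}{117440512}.

Key observation: x = -5 and the running product (prefactor -3/4) telescopes to a rising factorial.
Adjacent-term ratio: r(k) = -5 * (k-6) (k+\frac{1}{8}) / [(k-\frac{3}{5}) (k+1)] ; factor over Q: parameters, x = -5, and C = -\frac{3}{4}.


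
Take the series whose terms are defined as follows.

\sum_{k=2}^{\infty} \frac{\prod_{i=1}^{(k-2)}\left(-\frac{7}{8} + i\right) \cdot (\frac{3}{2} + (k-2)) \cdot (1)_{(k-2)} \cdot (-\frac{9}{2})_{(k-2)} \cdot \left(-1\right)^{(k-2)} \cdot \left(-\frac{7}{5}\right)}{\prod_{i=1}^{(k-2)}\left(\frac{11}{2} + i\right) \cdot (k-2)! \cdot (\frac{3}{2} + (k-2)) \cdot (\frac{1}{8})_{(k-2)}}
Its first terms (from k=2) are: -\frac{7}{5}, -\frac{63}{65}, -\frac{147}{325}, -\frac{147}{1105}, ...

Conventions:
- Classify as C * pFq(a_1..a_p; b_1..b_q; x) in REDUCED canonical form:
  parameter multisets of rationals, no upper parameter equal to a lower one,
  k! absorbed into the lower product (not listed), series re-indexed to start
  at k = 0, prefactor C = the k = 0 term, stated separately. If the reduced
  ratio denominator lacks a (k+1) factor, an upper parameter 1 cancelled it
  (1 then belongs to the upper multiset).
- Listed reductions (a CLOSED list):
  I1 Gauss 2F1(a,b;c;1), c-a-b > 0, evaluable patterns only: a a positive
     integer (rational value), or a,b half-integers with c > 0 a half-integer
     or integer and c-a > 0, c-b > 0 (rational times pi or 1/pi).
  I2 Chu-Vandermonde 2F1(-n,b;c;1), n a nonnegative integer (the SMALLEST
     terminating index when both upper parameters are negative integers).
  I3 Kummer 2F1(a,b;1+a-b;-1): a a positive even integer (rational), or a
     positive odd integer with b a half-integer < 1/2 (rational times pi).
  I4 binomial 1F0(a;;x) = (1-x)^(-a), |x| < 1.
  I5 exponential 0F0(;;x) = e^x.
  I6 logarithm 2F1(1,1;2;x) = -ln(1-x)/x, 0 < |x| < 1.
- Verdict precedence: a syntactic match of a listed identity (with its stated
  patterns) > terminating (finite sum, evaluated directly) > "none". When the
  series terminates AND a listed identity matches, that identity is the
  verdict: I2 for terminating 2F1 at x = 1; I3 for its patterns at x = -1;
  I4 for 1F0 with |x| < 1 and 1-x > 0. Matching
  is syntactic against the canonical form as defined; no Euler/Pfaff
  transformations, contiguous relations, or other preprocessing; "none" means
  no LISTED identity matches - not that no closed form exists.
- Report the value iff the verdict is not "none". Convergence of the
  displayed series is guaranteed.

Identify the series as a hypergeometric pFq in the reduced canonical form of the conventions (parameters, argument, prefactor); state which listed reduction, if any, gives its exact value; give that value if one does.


Prefactor -\frac{7}{5}, argument -1: 2F1 with upper {-\frac{9}{2}, 1} over lower {\frac{13}{2}}. Verdict at x = -1: Kummer's theorem (I3) matches (x = -1; c = \frac{13}{2} equals 1+a-b for upper {-\frac{9}{2}, 1}: listed pattern). Its exact value is \left(-\frac{4851}{5120}\right) \cdot \pi.

The tell: from the first term -\frac{7}{5}: the lower running product (C = -7/5, x = -1) is a rising factorial.
Ratio: r(k) = -1 * (k-\frac{9}{2}) (k+1) / [(k+\frac{13}{2}) (k+1)] - rational in k. x = -1; t_0 = -\frac{7}{5}; negate the roots.


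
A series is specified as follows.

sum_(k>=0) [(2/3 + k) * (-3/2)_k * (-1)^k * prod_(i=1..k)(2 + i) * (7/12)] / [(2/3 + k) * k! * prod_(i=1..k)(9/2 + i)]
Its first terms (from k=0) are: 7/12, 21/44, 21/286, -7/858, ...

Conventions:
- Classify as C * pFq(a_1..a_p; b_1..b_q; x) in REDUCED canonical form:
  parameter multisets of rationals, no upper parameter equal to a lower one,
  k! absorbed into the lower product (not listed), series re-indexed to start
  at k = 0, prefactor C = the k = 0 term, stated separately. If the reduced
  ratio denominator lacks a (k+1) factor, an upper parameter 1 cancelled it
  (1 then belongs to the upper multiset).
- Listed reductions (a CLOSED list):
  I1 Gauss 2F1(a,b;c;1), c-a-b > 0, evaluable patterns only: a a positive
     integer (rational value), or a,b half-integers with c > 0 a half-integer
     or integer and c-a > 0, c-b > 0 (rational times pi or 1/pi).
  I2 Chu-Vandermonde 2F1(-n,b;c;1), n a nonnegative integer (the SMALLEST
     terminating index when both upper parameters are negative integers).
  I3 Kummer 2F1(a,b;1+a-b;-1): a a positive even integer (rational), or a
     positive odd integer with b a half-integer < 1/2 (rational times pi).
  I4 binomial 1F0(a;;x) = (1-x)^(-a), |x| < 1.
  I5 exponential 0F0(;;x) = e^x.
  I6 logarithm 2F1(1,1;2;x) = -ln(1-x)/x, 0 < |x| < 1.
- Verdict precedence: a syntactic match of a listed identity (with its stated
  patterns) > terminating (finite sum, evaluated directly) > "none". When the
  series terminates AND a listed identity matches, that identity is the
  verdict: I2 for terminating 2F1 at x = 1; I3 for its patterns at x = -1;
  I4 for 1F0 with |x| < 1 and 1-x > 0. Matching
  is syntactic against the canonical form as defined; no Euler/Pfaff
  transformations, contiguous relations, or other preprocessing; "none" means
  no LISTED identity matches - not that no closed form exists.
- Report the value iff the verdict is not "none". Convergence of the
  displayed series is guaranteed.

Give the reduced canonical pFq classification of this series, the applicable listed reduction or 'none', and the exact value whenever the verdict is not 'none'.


Prefactor 7/12, argument -1: 2F1 with upper {-3/2, 3} over lower {11/2}. Verdict at x = -1: Kummer's theorem (I3) matches (x = -1; c = 11/2 equals 1+a-b for upper {-3/2, 3}: listed pattern). Value: (735/2048) * pi.

First insight: from the first term 7/12: the lower running product (C = 7/12) is a rising factorial.
Step ratio: r(k) = (-1) * (k-3/2) (k+3) / [(k+11/2) (k+1)] - rational in k. x = (-1); t_0 = 7/12; negate the roots.


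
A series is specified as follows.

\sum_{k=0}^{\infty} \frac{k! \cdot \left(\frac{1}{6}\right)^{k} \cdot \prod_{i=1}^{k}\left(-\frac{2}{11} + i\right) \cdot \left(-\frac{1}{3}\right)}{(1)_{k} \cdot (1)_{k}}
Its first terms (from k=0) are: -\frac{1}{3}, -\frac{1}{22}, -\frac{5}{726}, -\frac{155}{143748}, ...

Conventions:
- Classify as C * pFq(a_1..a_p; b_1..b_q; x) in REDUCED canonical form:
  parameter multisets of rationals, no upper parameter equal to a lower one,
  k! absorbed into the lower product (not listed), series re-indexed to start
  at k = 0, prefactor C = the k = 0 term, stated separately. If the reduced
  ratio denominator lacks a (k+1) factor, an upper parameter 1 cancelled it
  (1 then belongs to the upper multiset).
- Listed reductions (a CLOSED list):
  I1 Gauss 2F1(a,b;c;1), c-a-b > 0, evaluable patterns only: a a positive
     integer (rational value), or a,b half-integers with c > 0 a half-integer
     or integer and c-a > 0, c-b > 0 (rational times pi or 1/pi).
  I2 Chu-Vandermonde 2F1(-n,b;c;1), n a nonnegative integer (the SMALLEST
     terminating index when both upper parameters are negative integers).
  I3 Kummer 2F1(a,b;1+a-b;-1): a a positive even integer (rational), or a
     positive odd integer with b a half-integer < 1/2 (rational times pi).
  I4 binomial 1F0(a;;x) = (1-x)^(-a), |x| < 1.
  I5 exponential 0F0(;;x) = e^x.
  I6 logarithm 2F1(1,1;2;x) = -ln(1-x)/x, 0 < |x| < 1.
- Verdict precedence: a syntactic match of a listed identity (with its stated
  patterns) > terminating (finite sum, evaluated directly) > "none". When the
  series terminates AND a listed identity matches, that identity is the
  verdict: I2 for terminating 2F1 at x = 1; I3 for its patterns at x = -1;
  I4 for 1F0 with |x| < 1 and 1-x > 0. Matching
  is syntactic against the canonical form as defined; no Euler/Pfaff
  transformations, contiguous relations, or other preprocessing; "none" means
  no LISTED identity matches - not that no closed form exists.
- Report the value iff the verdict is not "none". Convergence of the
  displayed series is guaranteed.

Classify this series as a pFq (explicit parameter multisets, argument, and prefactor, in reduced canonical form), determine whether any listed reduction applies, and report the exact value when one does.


Canonical form: C = -\frac{1}{3} times 1F0 with upper {\frac{9}{11}}, lower {-}, x = \frac{1}{6}. Verdict: the I4 binomial reduction applies (the 1F0 binomial series: exponent -9/11, x = \frac{1}{6}). Exact value: \left(-\frac{1}{3}\right) \cdot \left(\frac{5}{6}\right)^{-\frac{9}{11}}.

Structural cue: x = \frac{1}{6} and the parameter 1 appears in both the upper and lower lists and cancels.
Step ratio: r(k) = \frac{1}{6} * (k+\frac{9}{11}) / [(k+1)] - poly over poly, x = \frac{1}{6} from leading terms; C = -\frac{1}{3} at k = 0.


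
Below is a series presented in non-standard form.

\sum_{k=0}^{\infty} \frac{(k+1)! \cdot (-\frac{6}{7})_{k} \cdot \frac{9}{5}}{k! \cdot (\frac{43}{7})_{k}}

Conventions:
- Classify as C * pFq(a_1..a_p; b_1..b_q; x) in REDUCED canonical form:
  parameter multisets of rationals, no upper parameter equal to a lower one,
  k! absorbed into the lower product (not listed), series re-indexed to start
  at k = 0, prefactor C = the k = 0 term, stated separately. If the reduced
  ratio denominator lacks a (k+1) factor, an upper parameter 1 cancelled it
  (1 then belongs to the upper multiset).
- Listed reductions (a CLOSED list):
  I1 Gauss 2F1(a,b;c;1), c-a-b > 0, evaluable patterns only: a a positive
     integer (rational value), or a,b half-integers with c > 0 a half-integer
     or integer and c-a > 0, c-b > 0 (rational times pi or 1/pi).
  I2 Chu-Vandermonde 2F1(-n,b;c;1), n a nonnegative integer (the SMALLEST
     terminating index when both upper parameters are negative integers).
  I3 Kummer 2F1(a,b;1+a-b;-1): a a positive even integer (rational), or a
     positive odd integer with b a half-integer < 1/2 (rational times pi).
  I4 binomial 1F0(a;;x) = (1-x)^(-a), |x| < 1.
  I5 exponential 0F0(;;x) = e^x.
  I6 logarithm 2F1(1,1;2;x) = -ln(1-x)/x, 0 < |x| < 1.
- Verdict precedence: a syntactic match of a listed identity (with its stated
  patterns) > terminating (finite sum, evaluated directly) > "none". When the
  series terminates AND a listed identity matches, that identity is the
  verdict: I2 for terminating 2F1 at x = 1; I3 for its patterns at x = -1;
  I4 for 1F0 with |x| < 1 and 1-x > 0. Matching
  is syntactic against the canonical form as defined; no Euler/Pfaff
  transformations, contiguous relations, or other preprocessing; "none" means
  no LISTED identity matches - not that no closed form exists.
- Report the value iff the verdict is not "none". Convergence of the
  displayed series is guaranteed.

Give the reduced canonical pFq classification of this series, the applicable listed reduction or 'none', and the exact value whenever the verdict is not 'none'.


Prefactor \frac{9}{5}, argument 1: 2F1 with upper {-\frac{6}{7}, 2} over lower {\frac{43}{7}}. Verdict: Gauss's theorem (I1) matches (x = 1: the Gamma ratio telescopes since c-a-b = 5 > 0 and a = 2 in Z>0). Sum: \frac{1566}{1225}.

Structural cue: t_0 = \frac{9}{5} here, and the factorial ratio (C = 9/5, x = 1) (k+a-1)!/(a-1)! is a rising factorial (a)_k.
Consecutive-term ratio: r(k) = 1 * (k-\frac{6}{7}) (k+2) / [(k+\frac{43}{7}) (k+1)] ; factor over Q: parameters, x = 1, and C = \frac{9}{5}.


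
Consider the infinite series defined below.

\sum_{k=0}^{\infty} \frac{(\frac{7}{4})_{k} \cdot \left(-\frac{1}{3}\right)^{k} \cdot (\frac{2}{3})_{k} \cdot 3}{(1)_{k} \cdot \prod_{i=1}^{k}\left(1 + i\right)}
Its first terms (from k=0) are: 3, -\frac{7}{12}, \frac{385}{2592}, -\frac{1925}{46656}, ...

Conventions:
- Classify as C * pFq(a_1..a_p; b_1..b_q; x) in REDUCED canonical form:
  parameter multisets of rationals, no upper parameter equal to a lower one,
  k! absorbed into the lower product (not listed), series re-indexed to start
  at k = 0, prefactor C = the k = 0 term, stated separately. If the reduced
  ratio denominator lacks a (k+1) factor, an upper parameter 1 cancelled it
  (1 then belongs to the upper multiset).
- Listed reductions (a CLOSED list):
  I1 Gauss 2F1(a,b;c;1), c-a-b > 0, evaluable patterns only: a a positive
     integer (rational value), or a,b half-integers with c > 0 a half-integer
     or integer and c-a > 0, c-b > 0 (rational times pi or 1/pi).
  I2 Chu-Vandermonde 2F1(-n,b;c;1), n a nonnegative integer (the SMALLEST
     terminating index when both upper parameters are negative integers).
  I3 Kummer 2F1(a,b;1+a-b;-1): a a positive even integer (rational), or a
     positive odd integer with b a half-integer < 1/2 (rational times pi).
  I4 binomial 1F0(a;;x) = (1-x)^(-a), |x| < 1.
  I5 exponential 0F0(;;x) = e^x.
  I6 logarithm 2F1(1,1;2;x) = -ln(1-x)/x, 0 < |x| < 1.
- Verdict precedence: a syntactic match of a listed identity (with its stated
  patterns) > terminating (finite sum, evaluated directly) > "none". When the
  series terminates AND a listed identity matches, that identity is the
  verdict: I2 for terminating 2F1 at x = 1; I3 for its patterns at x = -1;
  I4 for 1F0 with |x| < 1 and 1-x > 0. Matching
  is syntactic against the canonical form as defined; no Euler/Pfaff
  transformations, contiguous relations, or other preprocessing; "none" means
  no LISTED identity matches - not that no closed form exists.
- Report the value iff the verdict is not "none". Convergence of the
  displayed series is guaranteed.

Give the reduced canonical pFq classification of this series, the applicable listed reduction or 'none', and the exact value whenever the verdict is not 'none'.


This is 3 * 2F1(\frac{2}{3}, \frac{7}{4}; 2; -\frac{1}{3}) in reduced canonical form. Verdict: none. Every listed pattern misses the 2F1 form at -\frac{1}{3}, upper {\frac{2}{3}, \frac{7}{4}}.

Key observation: with t_0 = 3, the lower running product (C = 3, x = -1/3) is a rising factorial.
Step ratio: r(k) = -\frac{1}{3} * (k+\frac{2}{3}) (k+\frac{7}{4}) / [(k+2) (k+1)] - rational in k. x = -\frac{1}{3}; t_0 = 3; negate the roots.


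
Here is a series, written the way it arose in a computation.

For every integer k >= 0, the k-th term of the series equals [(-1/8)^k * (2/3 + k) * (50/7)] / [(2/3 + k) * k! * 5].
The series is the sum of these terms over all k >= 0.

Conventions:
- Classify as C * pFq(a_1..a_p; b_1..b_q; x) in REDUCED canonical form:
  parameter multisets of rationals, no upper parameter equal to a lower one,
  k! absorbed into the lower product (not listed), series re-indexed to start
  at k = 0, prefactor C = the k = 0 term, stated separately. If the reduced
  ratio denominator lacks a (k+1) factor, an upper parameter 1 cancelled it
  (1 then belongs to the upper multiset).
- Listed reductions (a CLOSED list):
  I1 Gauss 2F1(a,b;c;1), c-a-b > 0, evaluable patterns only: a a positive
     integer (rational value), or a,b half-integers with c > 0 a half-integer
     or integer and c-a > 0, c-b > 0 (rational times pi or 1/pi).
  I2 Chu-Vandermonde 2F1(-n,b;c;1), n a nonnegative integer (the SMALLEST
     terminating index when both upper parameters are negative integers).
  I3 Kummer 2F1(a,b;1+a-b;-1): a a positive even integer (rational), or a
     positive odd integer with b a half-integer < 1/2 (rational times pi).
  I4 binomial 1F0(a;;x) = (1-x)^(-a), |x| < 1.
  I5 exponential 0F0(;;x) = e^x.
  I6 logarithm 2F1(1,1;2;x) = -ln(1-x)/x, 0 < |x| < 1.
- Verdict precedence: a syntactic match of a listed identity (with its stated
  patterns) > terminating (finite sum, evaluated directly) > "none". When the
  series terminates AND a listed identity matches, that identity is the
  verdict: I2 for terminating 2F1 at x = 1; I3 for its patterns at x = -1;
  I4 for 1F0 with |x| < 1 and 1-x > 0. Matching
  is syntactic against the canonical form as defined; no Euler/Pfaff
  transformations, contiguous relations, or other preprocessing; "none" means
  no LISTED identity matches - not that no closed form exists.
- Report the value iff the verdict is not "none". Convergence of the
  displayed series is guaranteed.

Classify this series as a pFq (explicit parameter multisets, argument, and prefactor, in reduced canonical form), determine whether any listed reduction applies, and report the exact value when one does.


With C = 10/7: the canonical form is 0F0(-; -; -1/8). Verdict: the I5 exponential reduction matches (the 0F0 exponential series at x = -1/8). Its exact value is (10/7) * e^(-1/8).

The tell: from the first term 10/7: the constant factors (C = 10/7) combine into one prefactor.
Consecutive-term ratio: r(k) = (-1/8) * 1 / [(k+1)] - poly over poly, x = (-1/8) from leading terms; C = 10/7 at k = 0.


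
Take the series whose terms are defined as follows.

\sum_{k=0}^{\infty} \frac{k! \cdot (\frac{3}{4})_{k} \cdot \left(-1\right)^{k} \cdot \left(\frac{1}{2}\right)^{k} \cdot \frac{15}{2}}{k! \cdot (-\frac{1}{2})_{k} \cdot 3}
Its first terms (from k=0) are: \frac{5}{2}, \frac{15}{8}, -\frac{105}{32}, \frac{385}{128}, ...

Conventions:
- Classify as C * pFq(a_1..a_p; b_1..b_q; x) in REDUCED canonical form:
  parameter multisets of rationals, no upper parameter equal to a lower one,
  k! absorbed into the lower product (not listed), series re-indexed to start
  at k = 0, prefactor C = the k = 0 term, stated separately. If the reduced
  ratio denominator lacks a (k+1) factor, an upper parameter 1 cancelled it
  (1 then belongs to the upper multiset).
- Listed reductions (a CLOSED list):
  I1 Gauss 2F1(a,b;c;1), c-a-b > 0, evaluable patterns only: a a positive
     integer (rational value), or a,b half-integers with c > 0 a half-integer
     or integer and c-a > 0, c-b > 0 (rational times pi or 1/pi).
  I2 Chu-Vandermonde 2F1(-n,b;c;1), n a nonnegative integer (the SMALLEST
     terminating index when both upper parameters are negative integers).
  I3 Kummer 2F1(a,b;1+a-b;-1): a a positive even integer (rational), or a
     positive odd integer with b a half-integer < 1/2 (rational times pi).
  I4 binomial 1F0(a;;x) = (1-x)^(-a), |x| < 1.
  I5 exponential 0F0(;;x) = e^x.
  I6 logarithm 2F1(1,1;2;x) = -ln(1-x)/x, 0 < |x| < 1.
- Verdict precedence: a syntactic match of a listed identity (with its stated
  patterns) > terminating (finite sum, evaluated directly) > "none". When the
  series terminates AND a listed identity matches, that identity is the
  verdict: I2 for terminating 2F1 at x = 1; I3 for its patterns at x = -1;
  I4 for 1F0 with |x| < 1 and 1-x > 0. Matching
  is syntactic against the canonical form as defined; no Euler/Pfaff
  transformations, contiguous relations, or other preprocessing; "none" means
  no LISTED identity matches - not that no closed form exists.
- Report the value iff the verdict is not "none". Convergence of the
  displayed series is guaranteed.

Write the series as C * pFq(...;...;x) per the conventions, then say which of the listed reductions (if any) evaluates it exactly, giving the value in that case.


Prefactor \frac{5}{2}, argument -\frac{1}{2}: 2F1 with upper {\frac{3}{4}, 1} over lower {-\frac{1}{2}}. Verdict: none - at argument -\frac{1}{2} the multisets {\frac{3}{4}, 1} ; {-\frac{1}{2}} match no listed identity.

Key observation: with t_0 = \frac{5}{2}, the factorial ratio (C = 5/2, x = -1/2) (k+a-1)!/(a-1)! is a rising factorial (a)_k.
Term ratio: r(k) = -\frac{1}{2} * (k+\frac{3}{4}) (k+1) / [(k-\frac{1}{2}) (k+1)] - rational in k. x = -\frac{1}{2}; t_0 = \frac{5}{2}; negate the roots.


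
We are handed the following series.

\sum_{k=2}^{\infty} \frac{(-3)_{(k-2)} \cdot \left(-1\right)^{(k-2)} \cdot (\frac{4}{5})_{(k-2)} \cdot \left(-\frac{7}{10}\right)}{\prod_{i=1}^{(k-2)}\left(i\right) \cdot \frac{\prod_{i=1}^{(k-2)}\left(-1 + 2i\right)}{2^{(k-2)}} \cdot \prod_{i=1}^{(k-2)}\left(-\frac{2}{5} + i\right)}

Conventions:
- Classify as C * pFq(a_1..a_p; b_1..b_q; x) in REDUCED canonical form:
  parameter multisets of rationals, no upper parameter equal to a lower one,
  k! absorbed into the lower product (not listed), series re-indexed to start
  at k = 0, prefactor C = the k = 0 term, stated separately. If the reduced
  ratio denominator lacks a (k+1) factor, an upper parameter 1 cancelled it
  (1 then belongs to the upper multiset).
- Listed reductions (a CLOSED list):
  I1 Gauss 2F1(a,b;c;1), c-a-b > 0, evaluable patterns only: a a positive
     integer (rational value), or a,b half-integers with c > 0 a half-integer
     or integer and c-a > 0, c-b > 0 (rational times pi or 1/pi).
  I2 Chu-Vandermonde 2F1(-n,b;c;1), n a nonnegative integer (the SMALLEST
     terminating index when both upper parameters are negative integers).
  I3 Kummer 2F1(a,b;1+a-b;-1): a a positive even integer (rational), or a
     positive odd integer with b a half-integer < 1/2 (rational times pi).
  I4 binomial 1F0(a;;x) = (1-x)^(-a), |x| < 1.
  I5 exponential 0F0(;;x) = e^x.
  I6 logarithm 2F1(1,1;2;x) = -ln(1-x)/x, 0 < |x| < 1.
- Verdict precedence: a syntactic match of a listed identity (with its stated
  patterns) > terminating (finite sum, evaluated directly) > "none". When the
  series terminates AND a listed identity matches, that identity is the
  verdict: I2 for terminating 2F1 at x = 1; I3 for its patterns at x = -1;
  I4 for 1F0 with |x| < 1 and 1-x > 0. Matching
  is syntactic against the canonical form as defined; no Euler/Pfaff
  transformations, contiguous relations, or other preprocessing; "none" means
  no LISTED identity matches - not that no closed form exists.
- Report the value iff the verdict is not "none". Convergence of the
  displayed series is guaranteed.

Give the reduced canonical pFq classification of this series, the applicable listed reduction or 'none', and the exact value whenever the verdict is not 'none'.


This is -\frac{7}{10} * 2F2(-3, \frac{4}{5}; \frac{1}{2}, \frac{3}{5}; -1) in reduced canonical form. Verdict: terminating at k = 3: the factor (-3)_k kills every later term; summing the 4 survivors is exact. Sum: -\frac{7217}{650}.

First insight: with t_0 = -\frac{7}{10}, the lower running product (prefactor -7/10) is a rising factorial.
Adjacent-term ratio: r(k) = -1 * (k-3) (k+\frac{4}{5}) / [(k+\frac{1}{2}) (k+\frac{3}{5}) (k+1)] - rational; roots negated = parameters, x = -1, C = -\frac{7}{10}.


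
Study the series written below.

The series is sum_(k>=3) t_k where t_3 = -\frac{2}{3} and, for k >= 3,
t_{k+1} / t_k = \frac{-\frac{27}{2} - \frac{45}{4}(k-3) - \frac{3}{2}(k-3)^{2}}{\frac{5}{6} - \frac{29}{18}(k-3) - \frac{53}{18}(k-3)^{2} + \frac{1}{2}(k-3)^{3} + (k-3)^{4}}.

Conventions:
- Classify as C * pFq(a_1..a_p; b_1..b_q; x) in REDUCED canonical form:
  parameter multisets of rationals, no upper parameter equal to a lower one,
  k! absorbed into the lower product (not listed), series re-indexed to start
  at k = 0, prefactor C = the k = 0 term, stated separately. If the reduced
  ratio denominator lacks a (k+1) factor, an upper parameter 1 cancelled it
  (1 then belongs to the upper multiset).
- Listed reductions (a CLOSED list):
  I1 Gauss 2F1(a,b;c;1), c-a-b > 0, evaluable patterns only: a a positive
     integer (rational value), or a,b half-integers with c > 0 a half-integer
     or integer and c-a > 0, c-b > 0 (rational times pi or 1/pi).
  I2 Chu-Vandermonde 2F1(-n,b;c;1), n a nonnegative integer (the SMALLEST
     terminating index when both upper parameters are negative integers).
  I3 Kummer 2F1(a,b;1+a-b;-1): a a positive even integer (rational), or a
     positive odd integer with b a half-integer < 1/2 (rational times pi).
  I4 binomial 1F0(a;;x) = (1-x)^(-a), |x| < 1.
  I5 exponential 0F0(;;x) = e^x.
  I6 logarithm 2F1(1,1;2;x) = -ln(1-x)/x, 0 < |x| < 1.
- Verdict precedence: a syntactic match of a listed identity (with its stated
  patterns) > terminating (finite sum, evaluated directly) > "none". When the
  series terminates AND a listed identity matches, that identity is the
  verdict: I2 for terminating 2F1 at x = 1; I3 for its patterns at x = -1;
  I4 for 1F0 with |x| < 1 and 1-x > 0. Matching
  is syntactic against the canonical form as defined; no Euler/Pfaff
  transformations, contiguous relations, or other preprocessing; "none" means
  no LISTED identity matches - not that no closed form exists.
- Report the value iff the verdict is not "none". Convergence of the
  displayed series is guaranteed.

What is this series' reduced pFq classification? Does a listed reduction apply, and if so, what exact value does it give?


Reduced: x = -\frac{3}{2}, 1F2, upper = {6}, lower = {-\frac{5}{3}, -\frac{1}{3}}, C = -\frac{2}{3}. Verdict: none here - no I1-I6 shape fits x = -\frac{3}{2} with lower {-\frac{5}{3}, -\frac{1}{3}}.

Key observation: t_0 = -\frac{2}{3} here, and the expanded ratio factors over Q; C = -2/3, x = -3/2, roots give parameters.
Consecutive-term ratio: r(k) = -\frac{3}{2} * (k+6) / [(k-\frac{5}{3}) (k-\frac{1}{3}) (k+1)] - rational in k, leading ratio -\frac{3}{2}; with t_0 = -\frac{2}{3}, classification follows.


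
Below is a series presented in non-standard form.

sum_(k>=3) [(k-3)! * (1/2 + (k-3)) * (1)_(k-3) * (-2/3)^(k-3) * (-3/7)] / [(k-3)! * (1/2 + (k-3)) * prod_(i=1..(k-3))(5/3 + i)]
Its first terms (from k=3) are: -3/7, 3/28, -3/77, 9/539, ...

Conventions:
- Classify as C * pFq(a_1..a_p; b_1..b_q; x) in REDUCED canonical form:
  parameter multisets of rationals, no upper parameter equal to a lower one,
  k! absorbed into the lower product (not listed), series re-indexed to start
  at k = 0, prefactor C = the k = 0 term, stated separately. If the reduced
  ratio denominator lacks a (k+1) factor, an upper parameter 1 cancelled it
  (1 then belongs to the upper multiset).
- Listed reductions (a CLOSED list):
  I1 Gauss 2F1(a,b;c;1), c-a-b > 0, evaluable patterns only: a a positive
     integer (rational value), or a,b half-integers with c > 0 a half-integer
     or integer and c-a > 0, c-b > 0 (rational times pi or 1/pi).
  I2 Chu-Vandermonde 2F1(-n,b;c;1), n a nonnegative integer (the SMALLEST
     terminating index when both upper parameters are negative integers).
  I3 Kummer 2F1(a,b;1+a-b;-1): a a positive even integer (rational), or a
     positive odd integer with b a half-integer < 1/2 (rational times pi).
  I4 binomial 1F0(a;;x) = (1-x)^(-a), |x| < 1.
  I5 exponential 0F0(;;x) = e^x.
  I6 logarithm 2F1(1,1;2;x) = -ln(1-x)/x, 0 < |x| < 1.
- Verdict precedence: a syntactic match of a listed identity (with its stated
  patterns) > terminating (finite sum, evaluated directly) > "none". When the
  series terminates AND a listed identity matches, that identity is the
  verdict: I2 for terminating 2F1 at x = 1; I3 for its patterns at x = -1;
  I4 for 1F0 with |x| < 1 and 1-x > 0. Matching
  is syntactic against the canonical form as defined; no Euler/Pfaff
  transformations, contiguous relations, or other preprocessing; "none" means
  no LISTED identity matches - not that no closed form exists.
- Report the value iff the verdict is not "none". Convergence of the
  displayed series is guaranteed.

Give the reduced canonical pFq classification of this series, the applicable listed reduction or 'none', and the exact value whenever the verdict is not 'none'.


The tell: t_0 = -3/7 here, and the lower running product (prefactor -3/7) is a rising factorial.
Term ratio: r(k) = (-2/3) * (k+1) (k+1) / [(k+8/3) (k+1)] - rational; roots negated = parameters, x = (-2/3), C = -3/7.

Reduced: x = -2/3, 2F1, upper = {1, 1}, lower = {8/3}, C = -3/7. Verdict: none. A 2F1 with upper {1, 1} fits none of I1-I6 at x = -2/3; the sum runs forever.


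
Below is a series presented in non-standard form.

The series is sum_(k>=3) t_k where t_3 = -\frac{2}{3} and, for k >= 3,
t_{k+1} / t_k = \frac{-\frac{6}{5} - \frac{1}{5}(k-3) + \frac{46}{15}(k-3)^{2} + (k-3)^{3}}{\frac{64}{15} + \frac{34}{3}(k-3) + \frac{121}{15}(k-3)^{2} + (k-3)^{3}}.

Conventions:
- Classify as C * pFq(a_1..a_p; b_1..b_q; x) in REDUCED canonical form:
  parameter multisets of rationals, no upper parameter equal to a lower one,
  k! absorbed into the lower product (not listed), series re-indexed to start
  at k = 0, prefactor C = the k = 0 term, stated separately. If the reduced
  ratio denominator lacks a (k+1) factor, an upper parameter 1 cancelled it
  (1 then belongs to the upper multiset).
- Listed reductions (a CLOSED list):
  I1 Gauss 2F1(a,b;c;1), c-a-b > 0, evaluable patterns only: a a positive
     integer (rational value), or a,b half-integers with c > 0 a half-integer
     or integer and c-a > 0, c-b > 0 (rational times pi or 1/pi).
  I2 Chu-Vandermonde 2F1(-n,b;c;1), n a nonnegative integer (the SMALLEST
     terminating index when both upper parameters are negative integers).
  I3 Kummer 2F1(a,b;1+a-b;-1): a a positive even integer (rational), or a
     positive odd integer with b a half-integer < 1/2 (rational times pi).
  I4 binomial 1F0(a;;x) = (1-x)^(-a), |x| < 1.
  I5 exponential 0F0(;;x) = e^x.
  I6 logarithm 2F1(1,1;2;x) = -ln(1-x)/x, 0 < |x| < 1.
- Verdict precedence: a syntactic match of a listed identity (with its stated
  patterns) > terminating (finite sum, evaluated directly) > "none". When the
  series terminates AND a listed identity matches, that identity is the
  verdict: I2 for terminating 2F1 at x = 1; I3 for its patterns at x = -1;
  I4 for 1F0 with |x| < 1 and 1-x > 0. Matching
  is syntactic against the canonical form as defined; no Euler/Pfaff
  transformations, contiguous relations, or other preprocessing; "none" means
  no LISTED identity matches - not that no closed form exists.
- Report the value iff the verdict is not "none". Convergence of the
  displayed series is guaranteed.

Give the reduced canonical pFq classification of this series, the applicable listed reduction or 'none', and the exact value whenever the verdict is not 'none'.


The series (x = 1) is 2F1: upper {-\frac{3}{5}, 3}, lower {\frac{32}{5}}, prefactor -\frac{2}{3}. Verdict at x = 1: Gauss (I1, integer-parameter pattern) matches (x = 1: the Gamma ratio telescopes since c-a-b = 4 > 0 and a = 3 in Z>0). Hence: -\frac{561}{1250}.

Key observation: from the first term -\frac{2}{3}: cancel k + 2/3 from the displayed ratio first; then prefactor -2/3.
Ratio: r(k) = 1 * (k-\frac{3}{5}) (k+3) / [(k+\frac{32}{5}) (k+1)] - poly over poly, x = 1 from leading terms; C = -\frac{2}{3} at k = 0.
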